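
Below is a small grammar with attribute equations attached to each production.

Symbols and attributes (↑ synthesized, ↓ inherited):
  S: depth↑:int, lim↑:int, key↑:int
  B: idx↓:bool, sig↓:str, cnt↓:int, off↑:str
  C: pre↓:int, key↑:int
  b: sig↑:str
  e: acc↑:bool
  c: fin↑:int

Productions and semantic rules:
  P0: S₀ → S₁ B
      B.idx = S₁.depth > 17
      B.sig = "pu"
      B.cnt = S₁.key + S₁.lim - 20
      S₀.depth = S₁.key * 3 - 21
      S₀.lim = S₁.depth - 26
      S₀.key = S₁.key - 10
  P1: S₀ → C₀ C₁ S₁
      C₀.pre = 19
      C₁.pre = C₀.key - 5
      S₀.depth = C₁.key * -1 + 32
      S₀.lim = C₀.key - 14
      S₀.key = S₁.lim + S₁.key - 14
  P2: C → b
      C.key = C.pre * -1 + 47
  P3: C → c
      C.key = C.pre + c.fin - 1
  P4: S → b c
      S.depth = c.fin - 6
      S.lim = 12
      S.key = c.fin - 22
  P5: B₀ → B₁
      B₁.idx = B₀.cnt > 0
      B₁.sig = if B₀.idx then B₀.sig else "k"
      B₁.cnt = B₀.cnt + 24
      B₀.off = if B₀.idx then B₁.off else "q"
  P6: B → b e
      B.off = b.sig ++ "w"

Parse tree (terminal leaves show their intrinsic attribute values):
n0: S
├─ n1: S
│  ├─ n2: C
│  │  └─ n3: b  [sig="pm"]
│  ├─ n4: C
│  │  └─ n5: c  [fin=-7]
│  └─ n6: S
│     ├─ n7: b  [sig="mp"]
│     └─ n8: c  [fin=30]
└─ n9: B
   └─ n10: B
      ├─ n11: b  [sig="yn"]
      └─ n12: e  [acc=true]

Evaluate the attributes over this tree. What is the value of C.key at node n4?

15

1. n2.pre = 19  [19]
2. n3.sig = "pm"  [terminal]
3. n2.key = 28  [C.pre * -1 + 47]
4. n4.pre = 23  [C₀.key - 5]
5. n5.fin = -7  [terminal]
6. n4.key = 15  [C.pre + c.fin - 1]
7. n7.sig = "mp"  [terminal]
8. n8.fin = 30  [terminal]
9. n6.depth = 24  [c.fin - 6]
10. n6.lim = 12  [12]
11. n6.key = 8  [c.fin - 22]
12. n1.depth = 17  [C₁.key * -1 + 32]
13. n1.lim = 14  [C₀.key - 14]
14. n1.key = 6  [S₁.lim + S₁.key - 14]
15. n9.idx = false  [S₁.depth > 17]
16. n9.sig = "pu"  ["pu"]
17. n9.cnt = 0  [S₁.key + S₁.lim - 20]
18. n10.idx = false  [B₀.cnt > 0]
19. n10.sig = "k"  [if B₀.idx then B₀.sig else "k"]
20. n10.cnt = 24  [B₀.cnt + 24]
21. n11.sig = "yn"  [terminal]
22. n12.acc = true  [terminal]
23. n10.off = "ynw"  [b.sig ++ "w"]
24. n9.off = "q"  [if B₀.idx then B₁.off else "q"]
25. n0.depth = -3  [S₁.key * 3 - 21]
26. n0.lim = -9  [S₁.depth - 26]
27. n0.key = -4  [S₁.key - 10]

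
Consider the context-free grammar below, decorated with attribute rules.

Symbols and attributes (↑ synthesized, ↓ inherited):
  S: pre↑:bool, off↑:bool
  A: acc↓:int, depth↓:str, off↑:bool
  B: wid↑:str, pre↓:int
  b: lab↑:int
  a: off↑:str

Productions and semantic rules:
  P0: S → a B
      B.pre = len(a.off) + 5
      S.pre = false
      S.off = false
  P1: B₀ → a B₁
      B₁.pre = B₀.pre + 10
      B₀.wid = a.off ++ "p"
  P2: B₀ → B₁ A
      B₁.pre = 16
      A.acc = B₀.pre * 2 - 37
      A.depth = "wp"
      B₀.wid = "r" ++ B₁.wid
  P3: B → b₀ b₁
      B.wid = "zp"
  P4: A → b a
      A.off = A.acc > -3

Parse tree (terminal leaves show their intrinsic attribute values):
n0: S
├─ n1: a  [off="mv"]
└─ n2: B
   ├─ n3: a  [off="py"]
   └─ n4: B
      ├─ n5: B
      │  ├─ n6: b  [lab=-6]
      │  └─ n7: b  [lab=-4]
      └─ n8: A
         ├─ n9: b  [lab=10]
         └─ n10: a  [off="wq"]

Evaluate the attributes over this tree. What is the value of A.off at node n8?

false

1. n1.off = "mv"  [terminal]
2. n2.pre = 7  [len(a.off) + 5]
3. n3.off = "py"  [terminal]
4. n4.pre = 17  [B₀.pre + 10]
5. n5.pre = 16  [16]
6. n6.lab = -6  [terminal]
7. n7.lab = -4  [terminal]
8. n5.wid = "zp"  ["zp"]
9. n8.acc = -3  [B₀.pre * 2 - 37]
10. n8.depth = "wp"  ["wp"]
11. n9.lab = 10  [terminal]
12. n10.off = "wq"  [terminal]
13. n8.off = false  [A.acc > -3]
14. n4.wid = "rzp"  ["r" ++ B₁.wid]
15. n2.wid = "pyp"  [a.off ++ "p"]
16. n0.pre = false  [false]
17. n0.off = false  [false]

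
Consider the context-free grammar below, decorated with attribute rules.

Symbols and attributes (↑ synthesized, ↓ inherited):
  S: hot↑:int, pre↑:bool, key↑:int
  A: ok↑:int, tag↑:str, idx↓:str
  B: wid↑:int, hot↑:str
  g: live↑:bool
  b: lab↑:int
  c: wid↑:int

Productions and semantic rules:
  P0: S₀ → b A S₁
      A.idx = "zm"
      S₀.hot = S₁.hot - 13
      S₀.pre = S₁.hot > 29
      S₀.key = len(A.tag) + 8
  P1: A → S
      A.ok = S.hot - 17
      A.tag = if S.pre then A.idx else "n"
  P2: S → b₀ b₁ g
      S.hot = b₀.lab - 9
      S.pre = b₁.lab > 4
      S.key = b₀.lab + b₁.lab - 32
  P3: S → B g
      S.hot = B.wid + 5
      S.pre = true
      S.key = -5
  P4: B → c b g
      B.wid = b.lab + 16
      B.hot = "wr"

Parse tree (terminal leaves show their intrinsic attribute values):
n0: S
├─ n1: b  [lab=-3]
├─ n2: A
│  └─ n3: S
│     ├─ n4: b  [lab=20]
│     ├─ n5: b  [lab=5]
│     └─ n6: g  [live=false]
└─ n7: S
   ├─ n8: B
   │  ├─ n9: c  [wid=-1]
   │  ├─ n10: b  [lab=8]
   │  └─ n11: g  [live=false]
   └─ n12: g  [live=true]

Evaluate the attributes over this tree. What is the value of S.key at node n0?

1. n1.lab = -3  [terminal]
2. n2.idx = "zm"  ["zm"]
3. n4.lab = 20  [terminal]
4. n5.lab = 5  [terminal]
5. n6.live = false  [terminal]
6. n3.hot = 11  [b₀.lab - 9]
7. n3.pre = true  [b₁.lab > 4]
8. n3.key = -7  [b₀.lab + b₁.lab - 32]
9. n2.ok = -6  [S.hot - 17]
10. n2.tag = "zm"  [if S.pre then A.idx else "n"]
11. n9.wid = -1  [terminal]
12. n10.lab = 8  [terminal]
13. n11.live = false  [terminal]
14. n8.wid = 24  [b.lab + 16]
15. n8.hot = "wr"  ["wr"]
16. n12.live = true  [terminal]
17. n7.hot = 29  [B.wid + 5]
18. n7.pre = true  [true]
19. n7.key = -5  [-5]
20. n0.hot = 16  [S₁.hot - 13]
21. n0.pre = false  [S₁.hot > 29]
22. n0.key = 10  [len(A.tag) + 8]

10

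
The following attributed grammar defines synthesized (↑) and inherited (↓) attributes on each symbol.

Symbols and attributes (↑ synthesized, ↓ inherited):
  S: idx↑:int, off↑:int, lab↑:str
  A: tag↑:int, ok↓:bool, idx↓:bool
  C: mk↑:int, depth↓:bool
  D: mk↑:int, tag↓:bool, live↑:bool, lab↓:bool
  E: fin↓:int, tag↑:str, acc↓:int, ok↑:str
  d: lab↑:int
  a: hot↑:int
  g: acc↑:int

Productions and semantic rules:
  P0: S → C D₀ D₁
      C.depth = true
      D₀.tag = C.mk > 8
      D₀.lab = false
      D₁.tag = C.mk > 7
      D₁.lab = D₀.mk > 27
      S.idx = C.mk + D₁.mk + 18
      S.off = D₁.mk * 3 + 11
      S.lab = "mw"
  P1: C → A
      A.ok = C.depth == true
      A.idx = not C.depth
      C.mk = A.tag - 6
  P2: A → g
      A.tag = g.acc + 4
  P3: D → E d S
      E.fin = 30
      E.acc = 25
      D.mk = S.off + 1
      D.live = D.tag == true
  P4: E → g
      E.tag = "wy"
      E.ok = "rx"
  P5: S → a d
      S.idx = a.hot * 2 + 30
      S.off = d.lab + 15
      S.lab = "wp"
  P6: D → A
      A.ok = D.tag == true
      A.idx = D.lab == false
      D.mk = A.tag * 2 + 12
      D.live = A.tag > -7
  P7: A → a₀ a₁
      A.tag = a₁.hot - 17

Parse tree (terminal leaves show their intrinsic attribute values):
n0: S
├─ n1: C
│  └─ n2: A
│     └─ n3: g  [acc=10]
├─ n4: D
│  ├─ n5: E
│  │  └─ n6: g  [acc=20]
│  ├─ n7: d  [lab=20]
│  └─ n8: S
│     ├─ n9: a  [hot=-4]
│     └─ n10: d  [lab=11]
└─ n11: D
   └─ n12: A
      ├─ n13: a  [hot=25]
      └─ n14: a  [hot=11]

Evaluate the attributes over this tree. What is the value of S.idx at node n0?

26

1. n1.depth = true  [true]
2. n2.ok = true  [C.depth == true]
3. n2.idx = false  [not C.depth]
4. n3.acc = 10  [terminal]
5. n2.tag = 14  [g.acc + 4]
6. n1.mk = 8  [A.tag - 6]
7. n4.tag = false  [C.mk > 8]
8. n4.lab = false  [false]
9. n5.fin = 30  [30]
10. n5.acc = 25  [25]
11. n6.acc = 20  [terminal]
12. n5.tag = "wy"  ["wy"]
13. n5.ok = "rx"  ["rx"]
14. n7.lab = 20  [terminal]
15. n9.hot = -4  [terminal]
16. n10.lab = 11  [terminal]
17. n8.idx = 22  [a.hot * 2 + 30]
18. n8.off = 26  [d.lab + 15]
19. n8.lab = "wp"  ["wp"]
20. n4.mk = 27  [S.off + 1]
21. n4.live = false  [D.tag == true]
22. n11.tag = true  [C.mk > 7]
23. n11.lab = false  [D₀.mk > 27]
24. n12.ok = true  [D.tag == true]
25. n12.idx = true  [D.lab == false]
26. n13.hot = 25  [terminal]
27. n14.hot = 11  [terminal]
28. n12.tag = -6  [a₁.hot - 17]
29. n11.mk = 0  [A.tag * 2 + 12]
30. n11.live = true  [A.tag > -7]
31. n0.idx = 26  [C.mk + D₁.mk + 18]
32. n0.off = 11  [D₁.mk * 3 + 11]
33. n0.lab = "mw"  ["mw"]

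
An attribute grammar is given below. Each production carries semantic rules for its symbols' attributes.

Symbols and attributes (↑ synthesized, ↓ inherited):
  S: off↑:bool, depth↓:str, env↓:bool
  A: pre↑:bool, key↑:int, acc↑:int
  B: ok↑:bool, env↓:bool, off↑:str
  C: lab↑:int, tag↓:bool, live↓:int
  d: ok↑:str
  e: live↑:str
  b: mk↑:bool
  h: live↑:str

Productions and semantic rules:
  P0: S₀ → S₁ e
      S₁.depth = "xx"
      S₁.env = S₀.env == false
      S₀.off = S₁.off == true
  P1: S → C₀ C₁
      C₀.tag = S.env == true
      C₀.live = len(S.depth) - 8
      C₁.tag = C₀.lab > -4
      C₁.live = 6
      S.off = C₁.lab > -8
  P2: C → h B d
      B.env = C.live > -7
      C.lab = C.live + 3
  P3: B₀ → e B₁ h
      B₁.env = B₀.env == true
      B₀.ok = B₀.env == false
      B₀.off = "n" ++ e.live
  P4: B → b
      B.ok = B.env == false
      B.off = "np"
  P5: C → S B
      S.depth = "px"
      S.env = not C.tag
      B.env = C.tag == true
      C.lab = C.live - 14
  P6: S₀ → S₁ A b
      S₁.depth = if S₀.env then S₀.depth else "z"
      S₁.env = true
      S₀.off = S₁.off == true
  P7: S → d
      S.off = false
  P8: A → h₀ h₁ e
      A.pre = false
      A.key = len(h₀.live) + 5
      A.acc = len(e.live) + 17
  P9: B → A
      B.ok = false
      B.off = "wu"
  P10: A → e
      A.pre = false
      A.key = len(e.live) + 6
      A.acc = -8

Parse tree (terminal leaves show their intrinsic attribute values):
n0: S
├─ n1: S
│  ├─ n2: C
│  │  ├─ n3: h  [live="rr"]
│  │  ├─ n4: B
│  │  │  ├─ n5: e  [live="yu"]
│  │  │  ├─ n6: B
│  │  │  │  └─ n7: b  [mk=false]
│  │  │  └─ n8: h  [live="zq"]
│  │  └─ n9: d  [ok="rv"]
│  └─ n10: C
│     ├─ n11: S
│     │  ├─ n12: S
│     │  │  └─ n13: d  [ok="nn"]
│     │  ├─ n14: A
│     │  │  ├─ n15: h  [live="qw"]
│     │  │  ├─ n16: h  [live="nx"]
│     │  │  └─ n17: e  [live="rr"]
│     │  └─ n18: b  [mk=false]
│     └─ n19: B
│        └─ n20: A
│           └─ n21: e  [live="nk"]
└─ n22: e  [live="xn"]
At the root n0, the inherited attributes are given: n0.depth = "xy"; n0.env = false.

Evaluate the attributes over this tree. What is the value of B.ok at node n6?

1. n0.depth = "xy"  [given at root]
2. n0.env = false  [given at root]
3. n1.depth = "xx"  ["xx"]
4. n1.env = true  [S₀.env == false]
5. n2.tag = true  [S.env == true]
6. n2.live = -6  [len(S.depth) - 8]
7. n3.live = "rr"  [terminal]
8. n4.env = true  [C.live > -7]
9. n5.live = "yu"  [terminal]
10. n6.env = true  [B₀.env == true]
11. n7.mk = false  [terminal]
12. n6.ok = false  [B.env == false]
13. n6.off = "np"  ["np"]
14. n8.live = "zq"  [terminal]
15. n4.ok = false  [B₀.env == false]
16. n4.off = "nyu"  ["n" ++ e.live]
17. n9.ok = "rv"  [terminal]
18. n2.lab = -3  [C.live + 3]
19. n10.tag = true  [C₀.lab > -4]
20. n10.live = 6  [6]
21. n11.depth = "px"  ["px"]
22. n11.env = false  [not C.tag]
23. n12.depth = "z"  [if S₀.env then S₀.depth else "z"]
24. n12.env = true  [true]
25. n13.ok = "nn"  [terminal]
26. n12.off = false  [false]
27. n15.live = "qw"  [terminal]
28. n16.live = "nx"  [terminal]
29. n17.live = "rr"  [terminal]
30. n14.pre = false  [false]
31. n14.key = 7  [len(h₀.live) + 5]
32. n14.acc = 19  [len(e.live) + 17]
33. n18.mk = false  [terminal]
34. n11.off = false  [S₁.off == true]
35. n19.env = true  [C.tag == true]
36. n21.live = "nk"  [terminal]
37. n20.pre = false  [false]
38. n20.key = 8  [len(e.live) + 6]
39. n20.acc = -8  [-8]
40. n19.ok = false  [false]
41. n19.off = "wu"  ["wu"]
42. n10.lab = -8  [C.live - 14]
43. n1.off = false  [C₁.lab > -8]
44. n22.live = "xn"  [terminal]
45. n0.off = false  [S₁.off == true]

false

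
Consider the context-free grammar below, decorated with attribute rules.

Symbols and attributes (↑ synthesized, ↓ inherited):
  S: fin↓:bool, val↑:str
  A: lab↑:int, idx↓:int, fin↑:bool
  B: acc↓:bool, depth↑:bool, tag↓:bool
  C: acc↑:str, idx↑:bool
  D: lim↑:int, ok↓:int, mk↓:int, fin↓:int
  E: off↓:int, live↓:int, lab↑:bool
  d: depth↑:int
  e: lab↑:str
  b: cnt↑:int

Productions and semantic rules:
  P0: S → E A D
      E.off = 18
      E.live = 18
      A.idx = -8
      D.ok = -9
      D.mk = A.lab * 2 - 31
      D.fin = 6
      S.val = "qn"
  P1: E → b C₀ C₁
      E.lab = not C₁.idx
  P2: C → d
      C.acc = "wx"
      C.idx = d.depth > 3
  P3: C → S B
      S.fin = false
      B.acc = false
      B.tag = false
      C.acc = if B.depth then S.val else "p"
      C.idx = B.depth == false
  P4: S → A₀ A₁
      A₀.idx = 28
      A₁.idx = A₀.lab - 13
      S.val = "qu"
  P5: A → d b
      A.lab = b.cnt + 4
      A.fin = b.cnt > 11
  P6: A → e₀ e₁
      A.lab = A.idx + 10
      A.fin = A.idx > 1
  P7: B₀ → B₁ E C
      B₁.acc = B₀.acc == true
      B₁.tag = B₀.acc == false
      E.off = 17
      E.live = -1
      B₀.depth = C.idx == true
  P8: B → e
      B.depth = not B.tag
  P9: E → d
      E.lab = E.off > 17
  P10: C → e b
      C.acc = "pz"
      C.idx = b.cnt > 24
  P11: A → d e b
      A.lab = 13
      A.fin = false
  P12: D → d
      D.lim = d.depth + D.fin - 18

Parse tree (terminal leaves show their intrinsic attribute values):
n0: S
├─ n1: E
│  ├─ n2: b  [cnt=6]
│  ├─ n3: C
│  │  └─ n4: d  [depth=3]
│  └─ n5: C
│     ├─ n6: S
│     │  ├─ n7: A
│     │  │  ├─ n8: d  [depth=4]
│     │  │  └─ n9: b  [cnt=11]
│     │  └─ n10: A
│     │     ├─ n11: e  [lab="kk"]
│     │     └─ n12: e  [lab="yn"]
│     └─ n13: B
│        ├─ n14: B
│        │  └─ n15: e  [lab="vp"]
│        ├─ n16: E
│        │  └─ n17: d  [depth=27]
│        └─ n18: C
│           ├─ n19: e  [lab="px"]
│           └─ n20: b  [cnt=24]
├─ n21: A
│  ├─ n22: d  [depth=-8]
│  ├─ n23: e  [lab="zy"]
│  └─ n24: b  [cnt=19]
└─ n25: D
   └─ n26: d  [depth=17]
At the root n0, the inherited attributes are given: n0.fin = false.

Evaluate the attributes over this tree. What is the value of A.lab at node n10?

12

1. n0.fin = false  [given at root]
2. n1.off = 18  [18]
3. n1.live = 18  [18]
4. n2.cnt = 6  [terminal]
5. n4.depth = 3  [terminal]
6. n3.acc = "wx"  ["wx"]
7. n3.idx = false  [d.depth > 3]
8. n6.fin = false  [false]
9. n7.idx = 28  [28]
10. n8.depth = 4  [terminal]
11. n9.cnt = 11  [terminal]
12. n7.lab = 15  [b.cnt + 4]
13. n7.fin = false  [b.cnt > 11]
14. n10.idx = 2  [A₀.lab - 13]
15. n11.lab = "kk"  [terminal]
16. n12.lab = "yn"  [terminal]
17. n10.lab = 12  [A.idx + 10]
18. n10.fin = true  [A.idx > 1]
19. n6.val = "qu"  ["qu"]
20. n13.acc = false  [false]
21. n13.tag = false  [false]
22. n14.acc = false  [B₀.acc == true]
23. n14.tag = true  [B₀.acc == false]
24. n15.lab = "vp"  [terminal]
25. n14.depth = false  [not B.tag]
26. n16.off = 17  [17]
27. n16.live = -1  [-1]
28. n17.depth = 27  [terminal]
29. n16.lab = false  [E.off > 17]
30. n19.lab = "px"  [terminal]
31. n20.cnt = 24  [terminal]
32. n18.acc = "pz"  ["pz"]
33. n18.idx = false  [b.cnt > 24]
34. n13.depth = false  [C.idx == true]
35. n5.acc = "p"  [if B.depth then S.val else "p"]
36. n5.idx = true  [B.depth == false]
37. n1.lab = false  [not C₁.idx]
38. n21.idx = -8  [-8]
39. n22.depth = -8  [terminal]
40. n23.lab = "zy"  [terminal]
41. n24.cnt = 19  [terminal]
42. n21.lab = 13  [13]
43. n21.fin = false  [false]
44. n25.ok = -9  [-9]
45. n25.mk = -5  [A.lab * 2 - 31]
46. n25.fin = 6  [6]
47. n26.depth = 17  [terminal]
48. n25.lim = 5  [d.depth + D.fin - 18]
49. n0.val = "qn"  ["qn"]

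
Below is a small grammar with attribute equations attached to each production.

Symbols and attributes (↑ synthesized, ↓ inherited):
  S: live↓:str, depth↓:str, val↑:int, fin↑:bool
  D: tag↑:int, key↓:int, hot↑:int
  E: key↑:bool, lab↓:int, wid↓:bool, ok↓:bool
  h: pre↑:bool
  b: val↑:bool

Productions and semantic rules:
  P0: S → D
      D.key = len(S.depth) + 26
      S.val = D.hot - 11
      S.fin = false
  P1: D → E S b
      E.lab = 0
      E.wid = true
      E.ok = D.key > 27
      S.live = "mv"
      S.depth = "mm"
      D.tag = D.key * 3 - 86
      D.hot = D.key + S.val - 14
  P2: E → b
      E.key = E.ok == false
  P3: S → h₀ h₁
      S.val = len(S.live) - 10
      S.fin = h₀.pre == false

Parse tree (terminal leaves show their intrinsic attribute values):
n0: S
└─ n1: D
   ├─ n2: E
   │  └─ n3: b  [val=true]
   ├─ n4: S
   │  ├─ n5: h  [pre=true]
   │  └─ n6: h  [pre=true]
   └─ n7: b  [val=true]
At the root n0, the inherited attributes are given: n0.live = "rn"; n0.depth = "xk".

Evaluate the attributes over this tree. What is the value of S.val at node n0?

-5

1. n0.live = "rn"  [given at root]
2. n0.depth = "xk"  [given at root]
3. n1.key = 28  [len(S.depth) + 26]
4. n2.lab = 0  [0]
5. n2.wid = true  [true]
6. n2.ok = true  [D.key > 27]
7. n3.val = true  [terminal]
8. n2.key = false  [E.ok == false]
9. n4.live = "mv"  ["mv"]
10. n4.depth = "mm"  ["mm"]
11. n5.pre = true  [terminal]
12. n6.pre = true  [terminal]
13. n4.val = -8  [len(S.live) - 10]
14. n4.fin = false  [h₀.pre == false]
15. n7.val = true  [terminal]
16. n1.tag = -2  [D.key * 3 - 86]
17. n1.hot = 6  [D.key + S.val - 14]
18. n0.val = -5  [D.hot - 11]
19. n0.fin = false  [false]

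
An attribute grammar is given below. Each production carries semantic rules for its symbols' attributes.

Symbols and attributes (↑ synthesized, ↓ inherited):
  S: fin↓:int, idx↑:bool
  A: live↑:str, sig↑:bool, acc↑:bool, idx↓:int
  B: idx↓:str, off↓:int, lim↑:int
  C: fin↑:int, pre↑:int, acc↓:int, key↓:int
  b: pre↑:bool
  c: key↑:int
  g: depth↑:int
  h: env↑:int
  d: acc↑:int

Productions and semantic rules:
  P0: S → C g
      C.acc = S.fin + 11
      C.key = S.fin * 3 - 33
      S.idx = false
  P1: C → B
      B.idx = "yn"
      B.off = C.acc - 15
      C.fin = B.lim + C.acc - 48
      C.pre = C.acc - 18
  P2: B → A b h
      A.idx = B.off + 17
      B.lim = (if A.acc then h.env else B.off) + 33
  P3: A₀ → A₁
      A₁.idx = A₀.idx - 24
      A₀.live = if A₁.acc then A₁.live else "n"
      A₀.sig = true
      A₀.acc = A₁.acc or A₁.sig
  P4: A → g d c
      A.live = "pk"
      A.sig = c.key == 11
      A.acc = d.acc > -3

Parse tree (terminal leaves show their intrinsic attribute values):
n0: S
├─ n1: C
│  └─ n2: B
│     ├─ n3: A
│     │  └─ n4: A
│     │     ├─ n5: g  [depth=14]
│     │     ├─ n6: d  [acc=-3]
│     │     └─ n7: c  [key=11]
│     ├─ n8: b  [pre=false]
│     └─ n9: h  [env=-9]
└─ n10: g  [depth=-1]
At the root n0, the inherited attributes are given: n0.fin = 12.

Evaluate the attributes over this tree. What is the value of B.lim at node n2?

1. n0.fin = 12  [given at root]
2. n1.acc = 23  [S.fin + 11]
3. n1.key = 3  [S.fin * 3 - 33]
4. n2.idx = "yn"  ["yn"]
5. n2.off = 8  [C.acc - 15]
6. n3.idx = 25  [B.off + 17]
7. n4.idx = 1  [A₀.idx - 24]
8. n5.depth = 14  [terminal]
9. n6.acc = -3  [terminal]
10. n7.key = 11  [terminal]
11. n4.live = "pk"  ["pk"]
12. n4.sig = true  [c.key == 11]
13. n4.acc = false  [d.acc > -3]
14. n3.live = "n"  [if A₁.acc then A₁.live else "n"]
15. n3.sig = true  [true]
16. n3.acc = true  [A₁.acc or A₁.sig]
17. n8.pre = false  [terminal]
18. n9.env = -9  [terminal]
19. n2.lim = 24  [(if A.acc then h.env else B.off) + 33]
20. n1.fin = -1  [B.lim + C.acc - 48]
21. n1.pre = 5  [C.acc - 18]
22. n10.depth = -1  [terminal]
23. n0.idx = false  [false]

24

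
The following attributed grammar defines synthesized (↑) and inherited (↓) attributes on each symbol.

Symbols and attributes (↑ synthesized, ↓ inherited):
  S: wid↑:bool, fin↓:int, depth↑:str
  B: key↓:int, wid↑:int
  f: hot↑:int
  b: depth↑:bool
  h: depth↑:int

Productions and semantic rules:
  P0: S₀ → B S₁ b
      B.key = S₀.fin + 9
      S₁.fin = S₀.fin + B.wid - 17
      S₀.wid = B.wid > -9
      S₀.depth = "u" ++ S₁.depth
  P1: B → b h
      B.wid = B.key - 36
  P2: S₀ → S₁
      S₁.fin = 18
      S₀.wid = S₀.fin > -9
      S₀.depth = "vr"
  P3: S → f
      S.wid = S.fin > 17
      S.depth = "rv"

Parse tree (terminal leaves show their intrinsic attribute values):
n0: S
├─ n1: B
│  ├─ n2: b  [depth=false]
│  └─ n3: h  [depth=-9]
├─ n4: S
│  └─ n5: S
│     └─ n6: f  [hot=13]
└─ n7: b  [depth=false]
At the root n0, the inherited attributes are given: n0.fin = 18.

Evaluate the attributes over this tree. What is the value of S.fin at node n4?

1. n0.fin = 18  [given at root]
2. n1.key = 27  [S₀.fin + 9]
3. n2.depth = false  [terminal]
4. n3.depth = -9  [terminal]
5. n1.wid = -9  [B.key - 36]
6. n4.fin = -8  [S₀.fin + B.wid - 17]
7. n5.fin = 18  [18]
8. n6.hot = 13  [terminal]
9. n5.wid = true  [S.fin > 17]
10. n5.depth = "rv"  ["rv"]
11. n4.wid = true  [S₀.fin > -9]
12. n4.depth = "vr"  ["vr"]
13. n7.depth = false  [terminal]
14. n0.wid = false  [B.wid > -9]
15. n0.depth = "uvr"  ["u" ++ S₁.depth]

-8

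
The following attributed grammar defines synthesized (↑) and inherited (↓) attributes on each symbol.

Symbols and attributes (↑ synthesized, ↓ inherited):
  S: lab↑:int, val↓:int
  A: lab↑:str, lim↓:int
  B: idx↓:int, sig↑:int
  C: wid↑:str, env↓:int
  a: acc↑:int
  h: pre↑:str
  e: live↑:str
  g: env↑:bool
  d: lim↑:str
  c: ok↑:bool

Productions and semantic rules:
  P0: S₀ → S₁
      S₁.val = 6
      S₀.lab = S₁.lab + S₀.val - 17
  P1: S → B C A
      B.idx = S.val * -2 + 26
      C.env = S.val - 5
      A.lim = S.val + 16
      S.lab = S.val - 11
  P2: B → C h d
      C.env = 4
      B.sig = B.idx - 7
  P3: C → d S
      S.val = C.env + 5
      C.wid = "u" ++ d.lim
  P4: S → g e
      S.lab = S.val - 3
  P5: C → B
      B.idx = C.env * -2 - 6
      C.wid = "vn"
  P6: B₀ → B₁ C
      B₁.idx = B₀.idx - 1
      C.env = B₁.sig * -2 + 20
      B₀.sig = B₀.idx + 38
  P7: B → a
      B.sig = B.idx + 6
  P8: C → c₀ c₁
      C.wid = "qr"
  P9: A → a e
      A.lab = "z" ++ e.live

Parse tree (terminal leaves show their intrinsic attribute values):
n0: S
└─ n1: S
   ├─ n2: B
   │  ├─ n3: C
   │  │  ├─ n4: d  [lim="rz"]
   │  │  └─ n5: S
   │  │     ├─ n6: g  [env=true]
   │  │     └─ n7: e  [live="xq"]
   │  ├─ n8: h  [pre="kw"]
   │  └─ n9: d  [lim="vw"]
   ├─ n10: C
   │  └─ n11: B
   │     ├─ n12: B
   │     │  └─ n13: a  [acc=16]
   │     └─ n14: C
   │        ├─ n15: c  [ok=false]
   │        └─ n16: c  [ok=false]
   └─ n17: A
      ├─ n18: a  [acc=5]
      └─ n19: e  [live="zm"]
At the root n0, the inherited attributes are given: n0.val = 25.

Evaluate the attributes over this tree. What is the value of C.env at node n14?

1. n0.val = 25  [given at root]
2. n1.val = 6  [6]
3. n2.idx = 14  [S.val * -2 + 26]
4. n3.env = 4  [4]
5. n4.lim = "rz"  [terminal]
6. n5.val = 9  [C.env + 5]
7. n6.env = true  [terminal]
8. n7.live = "xq"  [terminal]
9. n5.lab = 6  [S.val - 3]
10. n3.wid = "urz"  ["u" ++ d.lim]
11. n8.pre = "kw"  [terminal]
12. n9.lim = "vw"  [terminal]
13. n2.sig = 7  [B.idx - 7]
14. n10.env = 1  [S.val - 5]
15. n11.idx = -8  [C.env * -2 - 6]
16. n12.idx = -9  [B₀.idx - 1]
17. n13.acc = 16  [terminal]
18. n12.sig = -3  [B.idx + 6]
19. n14.env = 26  [B₁.sig * -2 + 20]
20. n15.ok = false  [terminal]
21. n16.ok = false  [terminal]
22. n14.wid = "qr"  ["qr"]
23. n11.sig = 30  [B₀.idx + 38]
24. n10.wid = "vn"  ["vn"]
25. n17.lim = 22  [S.val + 16]
26. n18.acc = 5  [terminal]
27. n19.live = "zm"  [terminal]
28. n17.lab = "zzm"  ["z" ++ e.live]
29. n1.lab = -5  [S.val - 11]
30. n0.lab = 3  [S₁.lab + S₀.val - 17]

26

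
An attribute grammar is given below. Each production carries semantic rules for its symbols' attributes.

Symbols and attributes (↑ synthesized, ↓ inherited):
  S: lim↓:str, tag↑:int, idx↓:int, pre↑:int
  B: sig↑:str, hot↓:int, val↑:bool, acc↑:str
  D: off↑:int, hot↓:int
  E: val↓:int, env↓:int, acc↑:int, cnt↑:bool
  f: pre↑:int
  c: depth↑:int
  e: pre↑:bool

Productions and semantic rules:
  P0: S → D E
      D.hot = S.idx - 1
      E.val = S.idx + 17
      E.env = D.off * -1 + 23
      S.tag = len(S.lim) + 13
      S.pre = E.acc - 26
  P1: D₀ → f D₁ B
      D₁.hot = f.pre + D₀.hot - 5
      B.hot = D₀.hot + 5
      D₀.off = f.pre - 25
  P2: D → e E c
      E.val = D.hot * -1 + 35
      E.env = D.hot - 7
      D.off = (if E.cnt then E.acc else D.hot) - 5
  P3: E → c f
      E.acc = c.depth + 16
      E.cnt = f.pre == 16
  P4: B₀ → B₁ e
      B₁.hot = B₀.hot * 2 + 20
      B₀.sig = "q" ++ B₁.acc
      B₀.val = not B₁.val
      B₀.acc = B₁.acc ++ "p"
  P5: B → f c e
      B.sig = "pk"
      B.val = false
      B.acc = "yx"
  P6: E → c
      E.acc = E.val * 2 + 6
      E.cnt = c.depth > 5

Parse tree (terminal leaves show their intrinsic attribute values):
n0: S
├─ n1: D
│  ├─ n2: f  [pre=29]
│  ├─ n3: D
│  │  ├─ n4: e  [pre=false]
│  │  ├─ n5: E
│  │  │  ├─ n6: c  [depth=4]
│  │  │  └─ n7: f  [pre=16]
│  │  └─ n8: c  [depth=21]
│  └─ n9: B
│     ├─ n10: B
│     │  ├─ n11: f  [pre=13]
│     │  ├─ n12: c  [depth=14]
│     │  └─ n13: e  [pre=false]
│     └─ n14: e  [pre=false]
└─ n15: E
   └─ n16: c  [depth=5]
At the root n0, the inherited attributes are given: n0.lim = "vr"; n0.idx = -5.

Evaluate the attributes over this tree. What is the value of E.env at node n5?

11

1. n0.lim = "vr"  [given at root]
2. n0.idx = -5  [given at root]
3. n1.hot = -6  [S.idx - 1]
4. n2.pre = 29  [terminal]
5. n3.hot = 18  [f.pre + D₀.hot - 5]
6. n4.pre = false  [terminal]
7. n5.val = 17  [D.hot * -1 + 35]
8. n5.env = 11  [D.hot - 7]
9. n6.depth = 4  [terminal]
10. n7.pre = 16  [terminal]
11. n5.acc = 20  [c.depth + 16]
12. n5.cnt = true  [f.pre == 16]
13. n8.depth = 21  [terminal]
14. n3.off = 15  [(if E.cnt then E.acc else D.hot) - 5]
15. n9.hot = -1  [D₀.hot + 5]
16. n10.hot = 18  [B₀.hot * 2 + 20]
17. n11.pre = 13  [terminal]
18. n12.depth = 14  [terminal]
19. n13.pre = false  [terminal]
20. n10.sig = "pk"  ["pk"]
21. n10.val = false  [false]
22. n10.acc = "yx"  ["yx"]
23. n14.pre = false  [terminal]
24. n9.sig = "qyx"  ["q" ++ B₁.acc]
25. n9.val = true  [not B₁.val]
26. n9.acc = "yxp"  [B₁.acc ++ "p"]
27. n1.off = 4  [f.pre - 25]
28. n15.val = 12  [S.idx + 17]
29. n15.env = 19  [D.off * -1 + 23]
30. n16.depth = 5  [terminal]
31. n15.acc = 30  [E.val * 2 + 6]
32. n15.cnt = false  [c.depth > 5]
33. n0.tag = 15  [len(S.lim) + 13]
34. n0.pre = 4  [E.acc - 26]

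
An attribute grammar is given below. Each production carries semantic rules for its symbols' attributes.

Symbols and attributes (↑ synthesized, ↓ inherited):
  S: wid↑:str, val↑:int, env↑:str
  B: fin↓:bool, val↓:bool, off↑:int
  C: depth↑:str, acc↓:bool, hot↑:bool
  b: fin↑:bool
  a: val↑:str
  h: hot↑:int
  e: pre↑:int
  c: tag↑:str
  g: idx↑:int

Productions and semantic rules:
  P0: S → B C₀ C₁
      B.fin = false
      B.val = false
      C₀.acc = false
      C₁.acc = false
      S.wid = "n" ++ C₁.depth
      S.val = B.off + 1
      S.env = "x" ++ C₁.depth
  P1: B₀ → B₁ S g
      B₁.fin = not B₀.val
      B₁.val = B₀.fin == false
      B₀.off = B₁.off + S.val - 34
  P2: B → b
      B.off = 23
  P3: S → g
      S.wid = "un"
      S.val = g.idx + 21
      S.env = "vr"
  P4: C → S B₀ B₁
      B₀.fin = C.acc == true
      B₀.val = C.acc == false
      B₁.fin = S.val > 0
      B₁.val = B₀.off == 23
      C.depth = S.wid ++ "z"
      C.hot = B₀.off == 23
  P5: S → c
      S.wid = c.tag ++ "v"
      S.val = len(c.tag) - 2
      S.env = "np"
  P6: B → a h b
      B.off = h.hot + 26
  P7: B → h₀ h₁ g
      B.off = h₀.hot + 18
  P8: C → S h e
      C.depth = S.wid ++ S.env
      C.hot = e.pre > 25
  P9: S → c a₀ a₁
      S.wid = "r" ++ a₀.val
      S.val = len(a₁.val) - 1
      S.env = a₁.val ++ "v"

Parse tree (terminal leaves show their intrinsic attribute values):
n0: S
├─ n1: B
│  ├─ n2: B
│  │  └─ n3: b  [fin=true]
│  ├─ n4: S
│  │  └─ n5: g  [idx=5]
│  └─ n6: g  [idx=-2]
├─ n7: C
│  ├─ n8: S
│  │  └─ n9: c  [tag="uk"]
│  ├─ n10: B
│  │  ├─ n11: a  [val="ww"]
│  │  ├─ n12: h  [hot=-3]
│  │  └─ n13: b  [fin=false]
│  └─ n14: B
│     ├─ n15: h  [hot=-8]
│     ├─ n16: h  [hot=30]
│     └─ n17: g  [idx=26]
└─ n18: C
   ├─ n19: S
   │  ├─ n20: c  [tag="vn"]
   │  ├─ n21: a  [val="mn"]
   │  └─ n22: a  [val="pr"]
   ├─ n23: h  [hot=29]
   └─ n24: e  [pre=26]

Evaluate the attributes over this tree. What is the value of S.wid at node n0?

"nrmnprv"

1. n1.fin = false  [false]
2. n1.val = false  [false]
3. n2.fin = true  [not B₀.val]
4. n2.val = true  [B₀.fin == false]
5. n3.fin = true  [terminal]
6. n2.off = 23  [23]
7. n5.idx = 5  [terminal]
8. n4.wid = "un"  ["un"]
9. n4.val = 26  [g.idx + 21]
10. n4.env = "vr"  ["vr"]
11. n6.idx = -2  [terminal]
12. n1.off = 15  [B₁.off + S.val - 34]
13. n7.acc = false  [false]
14. n9.tag = "uk"  [terminal]
15. n8.wid = "ukv"  [c.tag ++ "v"]
16. n8.val = 0  [len(c.tag) - 2]
17. n8.env = "np"  ["np"]
18. n10.fin = false  [C.acc == true]
19. n10.val = true  [C.acc == false]
20. n11.val = "ww"  [terminal]
21. n12.hot = -3  [terminal]
22. n13.fin = false  [terminal]
23. n10.off = 23  [h.hot + 26]
24. n14.fin = false  [S.val > 0]
25. n14.val = true  [B₀.off == 23]
26. n15.hot = -8  [terminal]
27. n16.hot = 30  [terminal]
28. n17.idx = 26  [terminal]
29. n14.off = 10  [h₀.hot + 18]
30. n7.depth = "ukvz"  [S.wid ++ "z"]
31. n7.hot = true  [B₀.off == 23]
32. n18.acc = false  [false]
33. n20.tag = "vn"  [terminal]
34. n21.val = "mn"  [terminal]
35. n22.val = "pr"  [terminal]
36. n19.wid = "rmn"  ["r" ++ a₀.val]
37. n19.val = 1  [len(a₁.val) - 1]
38. n19.env = "prv"  [a₁.val ++ "v"]
39. n23.hot = 29  [terminal]
40. n24.pre = 26  [terminal]
41. n18.depth = "rmnprv"  [S.wid ++ S.env]
42. n18.hot = true  [e.pre > 25]
43. n0.wid = "nrmnprv"  ["n" ++ C₁.depth]
44. n0.val = 16  [B.off + 1]
45. n0.env = "xrmnprv"  ["x" ++ C₁.depth]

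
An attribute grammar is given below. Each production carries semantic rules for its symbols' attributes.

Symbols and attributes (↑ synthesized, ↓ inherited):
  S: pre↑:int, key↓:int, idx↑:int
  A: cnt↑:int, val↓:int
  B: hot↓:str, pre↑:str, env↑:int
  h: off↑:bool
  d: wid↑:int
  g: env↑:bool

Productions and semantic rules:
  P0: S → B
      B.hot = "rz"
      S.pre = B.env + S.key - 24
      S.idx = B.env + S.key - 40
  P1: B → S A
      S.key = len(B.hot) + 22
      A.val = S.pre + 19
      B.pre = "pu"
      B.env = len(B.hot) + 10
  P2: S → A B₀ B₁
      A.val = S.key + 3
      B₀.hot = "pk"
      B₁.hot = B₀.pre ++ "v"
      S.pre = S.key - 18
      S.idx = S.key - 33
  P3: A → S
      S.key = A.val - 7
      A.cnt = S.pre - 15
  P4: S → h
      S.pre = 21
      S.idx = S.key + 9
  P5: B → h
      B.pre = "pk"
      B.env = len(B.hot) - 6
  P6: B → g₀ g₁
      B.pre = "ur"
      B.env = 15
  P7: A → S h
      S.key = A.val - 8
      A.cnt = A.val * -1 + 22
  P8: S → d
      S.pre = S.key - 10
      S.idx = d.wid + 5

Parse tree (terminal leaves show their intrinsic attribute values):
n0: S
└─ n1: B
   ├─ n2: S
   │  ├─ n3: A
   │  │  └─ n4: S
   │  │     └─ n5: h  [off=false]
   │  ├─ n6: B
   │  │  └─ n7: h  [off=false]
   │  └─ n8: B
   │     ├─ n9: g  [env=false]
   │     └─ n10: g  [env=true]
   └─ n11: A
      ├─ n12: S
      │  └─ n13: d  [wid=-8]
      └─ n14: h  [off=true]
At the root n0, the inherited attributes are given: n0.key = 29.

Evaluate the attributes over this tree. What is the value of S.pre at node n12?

1. n0.key = 29  [given at root]
2. n1.hot = "rz"  ["rz"]
3. n2.key = 24  [len(B.hot) + 22]
4. n3.val = 27  [S.key + 3]
5. n4.key = 20  [A.val - 7]
6. n5.off = false  [terminal]
7. n4.pre = 21  [21]
8. n4.idx = 29  [S.key + 9]
9. n3.cnt = 6  [S.pre - 15]
10. n6.hot = "pk"  ["pk"]
11. n7.off = false  [terminal]
12. n6.pre = "pk"  ["pk"]
13. n6.env = -4  [len(B.hot) - 6]
14. n8.hot = "pkv"  [B₀.pre ++ "v"]
15. n9.env = false  [terminal]
16. n10.env = true  [terminal]
17. n8.pre = "ur"  ["ur"]
18. n8.env = 15  [15]
19. n2.pre = 6  [S.key - 18]
20. n2.idx = -9  [S.key - 33]
21. n11.val = 25  [S.pre + 19]
22. n12.key = 17  [A.val - 8]
23. n13.wid = -8  [terminal]
24. n12.pre = 7  [S.key - 10]
25. n12.idx = -3  [d.wid + 5]
26. n14.off = true  [terminal]
27. n11.cnt = -3  [A.val * -1 + 22]
28. n1.pre = "pu"  ["pu"]
29. n1.env = 12  [len(B.hot) + 10]
30. n0.pre = 17  [B.env + S.key - 24]
31. n0.idx = 1  [B.env + S.key - 40]

7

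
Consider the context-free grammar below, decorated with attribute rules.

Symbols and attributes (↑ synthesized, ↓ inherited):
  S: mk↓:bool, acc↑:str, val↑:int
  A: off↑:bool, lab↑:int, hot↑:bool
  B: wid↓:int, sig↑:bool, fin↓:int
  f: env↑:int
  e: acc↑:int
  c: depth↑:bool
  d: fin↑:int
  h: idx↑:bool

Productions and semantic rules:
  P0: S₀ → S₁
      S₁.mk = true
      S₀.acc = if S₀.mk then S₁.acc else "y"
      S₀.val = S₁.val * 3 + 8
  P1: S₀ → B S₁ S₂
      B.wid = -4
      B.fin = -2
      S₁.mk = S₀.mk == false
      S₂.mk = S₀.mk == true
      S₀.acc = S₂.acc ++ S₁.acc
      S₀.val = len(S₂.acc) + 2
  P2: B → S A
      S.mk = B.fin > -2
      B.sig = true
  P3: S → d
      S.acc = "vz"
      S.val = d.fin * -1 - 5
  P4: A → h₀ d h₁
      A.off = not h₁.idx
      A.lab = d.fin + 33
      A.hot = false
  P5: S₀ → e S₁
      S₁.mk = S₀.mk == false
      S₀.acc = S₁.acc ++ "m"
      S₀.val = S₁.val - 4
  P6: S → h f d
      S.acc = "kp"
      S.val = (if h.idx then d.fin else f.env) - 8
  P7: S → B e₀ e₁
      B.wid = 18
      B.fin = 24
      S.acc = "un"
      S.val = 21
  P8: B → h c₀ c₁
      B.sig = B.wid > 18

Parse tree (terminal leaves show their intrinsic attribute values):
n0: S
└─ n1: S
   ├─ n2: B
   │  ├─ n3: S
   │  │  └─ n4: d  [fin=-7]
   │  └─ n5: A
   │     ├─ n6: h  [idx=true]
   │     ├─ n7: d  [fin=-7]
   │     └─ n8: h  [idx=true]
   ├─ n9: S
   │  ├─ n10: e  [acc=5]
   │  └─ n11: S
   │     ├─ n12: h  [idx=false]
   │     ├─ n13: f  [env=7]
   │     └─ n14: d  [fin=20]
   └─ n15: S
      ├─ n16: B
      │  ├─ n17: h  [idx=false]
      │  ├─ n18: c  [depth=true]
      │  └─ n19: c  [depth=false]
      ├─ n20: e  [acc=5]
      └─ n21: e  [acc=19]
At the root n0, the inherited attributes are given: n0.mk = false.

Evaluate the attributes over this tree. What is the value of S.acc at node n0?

1. n0.mk = false  [given at root]
2. n1.mk = true  [true]
3. n2.wid = -4  [-4]
4. n2.fin = -2  [-2]
5. n3.mk = false  [B.fin > -2]
6. n4.fin = -7  [terminal]
7. n3.acc = "vz"  ["vz"]
8. n3.val = 2  [d.fin * -1 - 5]
9. n6.idx = true  [terminal]
10. n7.fin = -7  [terminal]
11. n8.idx = true  [terminal]
12. n5.off = false  [not h₁.idx]
13. n5.lab = 26  [d.fin + 33]
14. n5.hot = false  [false]
15. n2.sig = true  [true]
16. n9.mk = false  [S₀.mk == false]
17. n10.acc = 5  [terminal]
18. n11.mk = true  [S₀.mk == false]
19. n12.idx = false  [terminal]
20. n13.env = 7  [terminal]
21. n14.fin = 20  [terminal]
22. n11.acc = "kp"  ["kp"]
23. n11.val = -1  [(if h.idx then d.fin else f.env) - 8]
24. n9.acc = "kpm"  [S₁.acc ++ "m"]
25. n9.val = -5  [S₁.val - 4]
26. n15.mk = true  [S₀.mk == true]
27. n16.wid = 18  [18]
28. n16.fin = 24  [24]
29. n17.idx = false  [terminal]
30. n18.depth = true  [terminal]
31. n19.depth = false  [terminal]
32. n16.sig = false  [B.wid > 18]
33. n20.acc = 5  [terminal]
34. n21.acc = 19  [terminal]
35. n15.acc = "un"  ["un"]
36. n15.val = 21  [21]
37. n1.acc = "unkpm"  [S₂.acc ++ S₁.acc]
38. n1.val = 4  [len(S₂.acc) + 2]
39. n0.acc = "y"  [if S₀.mk then S₁.acc else "y"]
40. n0.val = 20  [S₁.val * 3 + 8]

"y"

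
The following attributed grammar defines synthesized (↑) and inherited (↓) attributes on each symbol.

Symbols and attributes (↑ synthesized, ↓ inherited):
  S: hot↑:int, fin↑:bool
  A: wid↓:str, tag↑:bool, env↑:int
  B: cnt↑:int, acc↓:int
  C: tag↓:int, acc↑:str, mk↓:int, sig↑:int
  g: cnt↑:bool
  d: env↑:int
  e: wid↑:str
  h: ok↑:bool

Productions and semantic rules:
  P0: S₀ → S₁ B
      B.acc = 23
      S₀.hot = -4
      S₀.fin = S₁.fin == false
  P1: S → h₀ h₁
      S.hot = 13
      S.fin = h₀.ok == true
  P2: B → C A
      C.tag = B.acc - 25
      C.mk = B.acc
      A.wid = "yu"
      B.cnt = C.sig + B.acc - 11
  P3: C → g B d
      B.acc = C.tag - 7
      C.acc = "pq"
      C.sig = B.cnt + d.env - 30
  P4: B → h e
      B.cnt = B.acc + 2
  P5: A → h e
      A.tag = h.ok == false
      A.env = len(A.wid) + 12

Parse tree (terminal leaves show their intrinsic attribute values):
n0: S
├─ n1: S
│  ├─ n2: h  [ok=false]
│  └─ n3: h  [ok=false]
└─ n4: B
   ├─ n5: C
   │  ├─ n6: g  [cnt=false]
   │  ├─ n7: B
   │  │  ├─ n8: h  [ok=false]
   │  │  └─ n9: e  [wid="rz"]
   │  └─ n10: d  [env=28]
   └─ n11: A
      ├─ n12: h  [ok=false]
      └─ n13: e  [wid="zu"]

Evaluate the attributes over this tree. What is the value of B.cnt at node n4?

1. n2.ok = false  [terminal]
2. n3.ok = false  [terminal]
3. n1.hot = 13  [13]
4. n1.fin = false  [h₀.ok == true]
5. n4.acc = 23  [23]
6. n5.tag = -2  [B.acc - 25]
7. n5.mk = 23  [B.acc]
8. n6.cnt = false  [terminal]
9. n7.acc = -9  [C.tag - 7]
10. n8.ok = false  [terminal]
11. n9.wid = "rz"  [terminal]
12. n7.cnt = -7  [B.acc + 2]
13. n10.env = 28  [terminal]
14. n5.acc = "pq"  ["pq"]
15. n5.sig = -9  [B.cnt + d.env - 30]
16. n11.wid = "yu"  ["yu"]
17. n12.ok = false  [terminal]
18. n13.wid = "zu"  [terminal]
19. n11.tag = true  [h.ok == false]
20. n11.env = 14  [len(A.wid) + 12]
21. n4.cnt = 3  [C.sig + B.acc - 11]
22. n0.hot = -4  [-4]
23. n0.fin = true  [S₁.fin == false]

3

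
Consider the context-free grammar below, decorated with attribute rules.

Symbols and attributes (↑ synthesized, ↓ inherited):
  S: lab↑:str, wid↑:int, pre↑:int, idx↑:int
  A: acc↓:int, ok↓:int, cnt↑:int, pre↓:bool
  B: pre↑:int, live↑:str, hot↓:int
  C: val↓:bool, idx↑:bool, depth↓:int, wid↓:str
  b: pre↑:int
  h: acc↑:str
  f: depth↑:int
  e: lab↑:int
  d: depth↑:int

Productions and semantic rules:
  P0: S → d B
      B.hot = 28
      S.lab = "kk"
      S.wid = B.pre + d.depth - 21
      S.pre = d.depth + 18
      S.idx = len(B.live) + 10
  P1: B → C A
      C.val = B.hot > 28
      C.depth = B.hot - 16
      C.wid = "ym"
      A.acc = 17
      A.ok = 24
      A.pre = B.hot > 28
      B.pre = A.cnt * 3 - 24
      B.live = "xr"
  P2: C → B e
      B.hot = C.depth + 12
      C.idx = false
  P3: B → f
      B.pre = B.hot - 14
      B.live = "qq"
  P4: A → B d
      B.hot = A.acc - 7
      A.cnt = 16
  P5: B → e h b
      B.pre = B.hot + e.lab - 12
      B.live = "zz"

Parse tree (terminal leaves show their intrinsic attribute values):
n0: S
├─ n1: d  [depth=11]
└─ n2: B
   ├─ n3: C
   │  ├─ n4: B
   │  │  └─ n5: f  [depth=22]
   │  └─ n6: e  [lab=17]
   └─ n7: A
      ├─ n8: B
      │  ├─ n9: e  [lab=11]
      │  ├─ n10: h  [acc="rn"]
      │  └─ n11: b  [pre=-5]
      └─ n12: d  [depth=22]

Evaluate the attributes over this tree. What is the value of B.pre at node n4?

10

1. n1.depth = 11  [terminal]
2. n2.hot = 28  [28]
3. n3.val = false  [B.hot > 28]
4. n3.depth = 12  [B.hot - 16]
5. n3.wid = "ym"  ["ym"]
6. n4.hot = 24  [C.depth + 12]
7. n5.depth = 22  [terminal]
8. n4.pre = 10  [B.hot - 14]
9. n4.live = "qq"  ["qq"]
10. n6.lab = 17  [terminal]
11. n3.idx = false  [false]
12. n7.acc = 17  [17]
13. n7.ok = 24  [24]
14. n7.pre = false  [B.hot > 28]
15. n8.hot = 10  [A.acc - 7]
16. n9.lab = 11  [terminal]
17. n10.acc = "rn"  [terminal]
18. n11.pre = -5  [terminal]
19. n8.pre = 9  [B.hot + e.lab - 12]
20. n8.live = "zz"  ["zz"]
21. n12.depth = 22  [terminal]
22. n7.cnt = 16  [16]
23. n2.pre = 24  [A.cnt * 3 - 24]
24. n2.live = "xr"  ["xr"]
25. n0.lab = "kk"  ["kk"]
26. n0.wid = 14  [B.pre + d.depth - 21]
27. n0.pre = 29  [d.depth + 18]
28. n0.idx = 12  [len(B.live) + 10]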